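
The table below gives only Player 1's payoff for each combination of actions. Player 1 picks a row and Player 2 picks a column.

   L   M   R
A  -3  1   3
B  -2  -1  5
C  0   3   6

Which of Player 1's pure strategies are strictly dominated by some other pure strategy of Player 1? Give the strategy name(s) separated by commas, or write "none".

A is strictly dominated by C (L: 0>-3, M: 3>1, R: 6>3).
B is strictly dominated by C (L: 0>-2, M: 3>-1, R: 6>5).
Nothing dominates C: A at L (0>-3); B at L (0>-2).

A, B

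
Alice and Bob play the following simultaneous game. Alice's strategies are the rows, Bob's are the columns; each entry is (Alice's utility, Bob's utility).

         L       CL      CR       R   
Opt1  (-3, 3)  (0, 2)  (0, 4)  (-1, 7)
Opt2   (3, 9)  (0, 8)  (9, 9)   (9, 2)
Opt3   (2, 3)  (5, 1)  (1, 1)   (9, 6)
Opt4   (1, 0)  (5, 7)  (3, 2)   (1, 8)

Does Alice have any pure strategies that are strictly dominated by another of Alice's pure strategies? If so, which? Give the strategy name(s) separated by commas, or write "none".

Opt1 is strictly dominated by Opt3 (L: 2>-3, CL: 5>0, CR: 1>0, R: 9>-1).
Opt2: no other strategy beats it everywhere (Opt1 at L (3>-3); Opt3 at L (3>2); Opt4 at L (3>1)).
Opt3 is not dominated — it holds its own against Opt1 at L (2>-3); Opt2 at CL (5>0); Opt4 at L (2>1).
Opt4 is not dominated — it holds its own against Opt1 at L (1>-3); Opt2 at CL (5>0); Opt3 at CL (5=5).

Opt1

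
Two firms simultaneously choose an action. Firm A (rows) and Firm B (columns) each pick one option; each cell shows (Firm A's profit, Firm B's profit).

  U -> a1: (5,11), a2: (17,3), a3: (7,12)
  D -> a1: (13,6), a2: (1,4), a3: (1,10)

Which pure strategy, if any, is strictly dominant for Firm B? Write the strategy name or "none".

a3 vs a1: U: 12>11, D: 10>6.
a3 vs a2: U: 12>3, D: 10>4.
a3 strictly beats every other strategy against every opponent action, so it is strictly dominant.

a3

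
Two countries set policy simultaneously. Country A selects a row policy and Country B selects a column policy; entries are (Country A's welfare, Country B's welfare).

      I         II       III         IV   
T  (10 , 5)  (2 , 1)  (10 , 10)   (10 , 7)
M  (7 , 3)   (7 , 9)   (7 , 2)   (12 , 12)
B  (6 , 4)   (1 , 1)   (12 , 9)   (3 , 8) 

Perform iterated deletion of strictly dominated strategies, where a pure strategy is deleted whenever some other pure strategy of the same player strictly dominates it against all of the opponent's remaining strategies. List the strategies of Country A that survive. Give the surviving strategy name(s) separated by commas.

For Country B, IV strictly dominates I on the remaining rows (T: 7>5, M: 12>3, B: 8>4); eliminate I.
For Country B, IV strictly dominates II on the remaining rows (T: 7>1, M: 12>9, B: 8>1); eliminate II.
Among the remaining strategies, none is strictly dominated by another pure strategy of the same player, so the elimination stops.
Surviving strategies — Country A: {T, M, B}; Country B: {III, IV}.

T, M, B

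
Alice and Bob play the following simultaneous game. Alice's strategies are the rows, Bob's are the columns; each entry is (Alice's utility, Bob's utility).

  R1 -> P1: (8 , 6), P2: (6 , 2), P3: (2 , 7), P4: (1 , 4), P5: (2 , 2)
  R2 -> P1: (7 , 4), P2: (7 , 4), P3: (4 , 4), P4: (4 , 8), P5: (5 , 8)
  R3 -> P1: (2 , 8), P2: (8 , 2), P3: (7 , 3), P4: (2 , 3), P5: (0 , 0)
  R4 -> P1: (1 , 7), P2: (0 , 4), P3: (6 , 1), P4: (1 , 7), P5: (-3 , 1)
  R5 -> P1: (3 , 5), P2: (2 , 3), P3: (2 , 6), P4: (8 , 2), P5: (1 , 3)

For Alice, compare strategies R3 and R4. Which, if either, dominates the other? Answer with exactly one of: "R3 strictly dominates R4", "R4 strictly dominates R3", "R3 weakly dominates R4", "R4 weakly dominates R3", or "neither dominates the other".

R3's payoffs vs R4's, by Bob's action — P1: 2>1, P2: 8>0, P3: 7>6, P4: 2>1, P5: 0>-3.
R3 gives a strictly higher payoff against each choice by Bob, so R3 strictly dominates R4.

R3 strictly dominates R4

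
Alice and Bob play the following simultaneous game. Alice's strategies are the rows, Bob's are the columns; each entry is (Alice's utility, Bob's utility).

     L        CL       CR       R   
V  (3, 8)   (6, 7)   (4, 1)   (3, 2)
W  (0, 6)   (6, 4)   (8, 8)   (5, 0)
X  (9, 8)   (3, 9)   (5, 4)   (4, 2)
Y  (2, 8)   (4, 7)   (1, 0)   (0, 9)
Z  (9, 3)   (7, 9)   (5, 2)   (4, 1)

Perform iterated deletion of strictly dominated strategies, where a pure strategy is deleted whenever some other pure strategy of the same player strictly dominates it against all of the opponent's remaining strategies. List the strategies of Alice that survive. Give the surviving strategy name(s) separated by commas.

W, X, Z

For Alice, Z strictly dominates V on the remaining columns (L: 9>3, CL: 7>6, CR: 5>4, R: 4>3); eliminate V.
Row Y is eliminated: Z beats it against every remaining column (L: 9>2, CL: 7>4, CR: 5>1, R: 4>0).
Bob's strategy R is strictly dominated by L (W: 6>0, X: 8>2, Z: 3>1) and is removed.
Among the remaining strategies, none is strictly dominated by another pure strategy of the same player, so the elimination stops.
Surviving strategies — Alice: {W, X, Z}; Bob: {L, CL, CR}.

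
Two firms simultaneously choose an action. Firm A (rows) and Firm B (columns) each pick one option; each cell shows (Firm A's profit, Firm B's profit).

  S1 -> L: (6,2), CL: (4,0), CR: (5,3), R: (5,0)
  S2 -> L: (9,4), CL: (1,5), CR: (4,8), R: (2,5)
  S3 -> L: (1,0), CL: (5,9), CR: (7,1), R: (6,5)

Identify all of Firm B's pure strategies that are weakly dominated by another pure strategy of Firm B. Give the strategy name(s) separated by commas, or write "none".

CR weakly dominates L — S1: 3>2, S2: 8>4, S3: 1>0.
Nothing dominates CL: L at S2 (5>4); CR at S3 (9>1); R at S3 (9>5).
CR is not dominated — it holds its own against L at S1 (3>2); CL at S1 (3>0); R at S1 (3>0).
CL weakly dominates R — S1: 0=0, S2: 5=5, S3: 9>5.

L, R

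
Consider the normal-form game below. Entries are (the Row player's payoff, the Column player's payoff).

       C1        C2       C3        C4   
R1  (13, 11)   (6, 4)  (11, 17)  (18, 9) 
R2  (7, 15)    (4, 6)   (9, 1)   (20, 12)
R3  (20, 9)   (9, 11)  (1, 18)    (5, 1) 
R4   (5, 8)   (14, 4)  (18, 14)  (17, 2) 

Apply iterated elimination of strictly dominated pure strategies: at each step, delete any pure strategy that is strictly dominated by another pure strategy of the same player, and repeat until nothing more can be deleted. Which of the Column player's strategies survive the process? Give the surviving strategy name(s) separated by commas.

For the Column player, C1 strictly dominates C4 on the remaining rows (R1: 11>9, R2: 15>12, R3: 9>1, R4: 8>2); eliminate C4.
The Row player's strategy R2 is strictly dominated by R1 (C1: 13>7, C2: 6>4, C3: 11>9) and is removed.
The Column player's strategy C1 is strictly dominated by C3 (R1: 17>11, R3: 18>9, R4: 14>8) and is removed.
Row R1 is eliminated: R4 beats it against every remaining column (C2: 14>6, C3: 18>11).
Row R3 is eliminated: R4 beats it against every remaining column (C2: 14>9, C3: 18>1).
The Column player's strategy C2 is strictly dominated by C3 (R4: 14>4) and is removed.
Among the remaining strategies, none is strictly dominated by another pure strategy of the same player, so the elimination stops.
Surviving strategies — the Row player: {R4}; the Column player: {C3}.

C3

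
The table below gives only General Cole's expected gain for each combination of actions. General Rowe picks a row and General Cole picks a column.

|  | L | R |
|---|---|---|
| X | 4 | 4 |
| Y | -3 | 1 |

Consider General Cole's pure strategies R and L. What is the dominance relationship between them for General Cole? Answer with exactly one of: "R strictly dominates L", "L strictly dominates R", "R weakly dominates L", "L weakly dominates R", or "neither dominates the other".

R weakly dominates L

R's payoffs vs L's, by General Rowe's action — X: 4=4, Y: 1>-3.
R is at least as good everywhere and strictly better somewhere (tied only at X), so R weakly but not strictly dominates L.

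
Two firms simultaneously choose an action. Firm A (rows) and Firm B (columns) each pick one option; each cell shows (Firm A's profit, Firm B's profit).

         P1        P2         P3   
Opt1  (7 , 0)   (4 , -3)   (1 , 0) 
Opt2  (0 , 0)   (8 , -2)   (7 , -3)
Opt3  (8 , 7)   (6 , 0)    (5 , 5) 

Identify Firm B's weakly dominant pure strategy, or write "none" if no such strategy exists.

P1 vs P2: Opt1: 0>-3, Opt2: 0>-2, Opt3: 7>0.
P1 vs P3: Opt1: 0=0, Opt2: 0>-3, Opt3: 7>5.
P1 is at least as good as every other strategy against every opponent action, so it is weakly dominant.

P1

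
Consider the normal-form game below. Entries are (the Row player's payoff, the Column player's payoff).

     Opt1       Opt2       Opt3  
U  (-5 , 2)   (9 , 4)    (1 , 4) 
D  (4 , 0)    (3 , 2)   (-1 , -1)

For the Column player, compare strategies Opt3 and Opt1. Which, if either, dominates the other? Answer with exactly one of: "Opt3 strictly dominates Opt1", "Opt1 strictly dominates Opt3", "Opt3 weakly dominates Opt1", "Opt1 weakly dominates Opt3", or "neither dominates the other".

neither dominates the other

Opt3's payoffs vs Opt1's, by the Row player's action — U: 4>2, D: -1<0.
Opt3 does better at U but worse at D; neither strategy dominates the other.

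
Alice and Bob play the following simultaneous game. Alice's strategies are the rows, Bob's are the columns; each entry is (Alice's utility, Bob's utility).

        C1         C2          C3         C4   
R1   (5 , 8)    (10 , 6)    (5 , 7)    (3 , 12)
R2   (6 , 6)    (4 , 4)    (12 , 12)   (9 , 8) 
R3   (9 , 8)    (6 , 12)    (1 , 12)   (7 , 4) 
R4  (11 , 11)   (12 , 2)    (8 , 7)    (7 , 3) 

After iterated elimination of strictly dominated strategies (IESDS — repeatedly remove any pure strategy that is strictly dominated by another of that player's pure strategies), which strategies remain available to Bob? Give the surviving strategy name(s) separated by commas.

For Alice, R4 strictly dominates R1 on the remaining columns (C1: 11>5, C2: 12>10, C3: 8>5, C4: 7>3); eliminate R1.
Column C4 is eliminated: C3 beats it against every remaining row (R2: 12>8, R3: 12>4, R4: 7>3).
For Alice, R4 strictly dominates R3 on the remaining columns (C1: 11>9, C2: 12>6, C3: 8>1); eliminate R3.
Column C2 is eliminated: C1 beats it against every remaining row (R2: 6>4, R4: 11>2).
Among the remaining strategies, none is strictly dominated by another pure strategy of the same player, so the elimination stops.
Surviving strategies — Alice: {R2, R4}; Bob: {C1, C3}.

C1, C3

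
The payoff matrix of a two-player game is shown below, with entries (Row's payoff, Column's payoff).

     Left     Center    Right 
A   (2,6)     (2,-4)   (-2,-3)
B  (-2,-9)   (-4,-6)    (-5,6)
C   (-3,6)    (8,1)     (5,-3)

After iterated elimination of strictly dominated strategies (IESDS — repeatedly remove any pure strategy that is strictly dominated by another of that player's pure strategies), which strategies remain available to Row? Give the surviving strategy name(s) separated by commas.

A

Row's strategy B is strictly dominated by A (Left: 2>-2, Center: 2>-4, Right: -2>-5) and is removed.
Column's strategy Center is strictly dominated by Left (A: 6>-4, C: 6>1) and is removed.
Column Right is eliminated: Left beats it against every remaining row (A: 6>-3, C: 6>-3).
For Row, A strictly dominates C on the remaining columns (Left: 2>-3); eliminate C.
Among the remaining strategies, none is strictly dominated by another pure strategy of the same player, so the elimination stops.
Surviving strategies — Row: {A}; Column: {Left}.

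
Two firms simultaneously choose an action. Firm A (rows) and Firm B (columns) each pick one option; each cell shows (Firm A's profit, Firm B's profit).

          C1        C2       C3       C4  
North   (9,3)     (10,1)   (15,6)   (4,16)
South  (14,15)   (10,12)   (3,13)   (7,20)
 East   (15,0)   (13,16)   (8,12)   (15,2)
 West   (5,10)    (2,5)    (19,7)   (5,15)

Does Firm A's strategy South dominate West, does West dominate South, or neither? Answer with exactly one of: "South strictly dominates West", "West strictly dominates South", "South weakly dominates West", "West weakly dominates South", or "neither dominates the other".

Compare South to West across each opponent action: C1: 14>5, C2: 10>2, C3: 3<19, C4: 7>5.
South does better at C1, C2, C4 but worse at C3; neither strategy dominates the other.

neither dominates the other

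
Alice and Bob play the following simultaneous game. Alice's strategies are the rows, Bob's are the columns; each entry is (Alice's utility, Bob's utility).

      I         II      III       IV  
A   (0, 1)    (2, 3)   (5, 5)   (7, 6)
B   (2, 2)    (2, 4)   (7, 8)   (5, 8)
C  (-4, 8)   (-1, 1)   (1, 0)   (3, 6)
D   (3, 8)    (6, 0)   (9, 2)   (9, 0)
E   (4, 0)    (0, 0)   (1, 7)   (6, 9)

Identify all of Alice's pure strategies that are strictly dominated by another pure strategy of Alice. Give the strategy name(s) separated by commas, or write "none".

A, B, C

A: dominated, since D does at least as well everywhere (I: 3>0, II: 6>2, III: 9>5, IV: 9>7).
D strictly dominates B — I: 3>2, II: 6>2, III: 9>7, IV: 9>5.
C: dominated, since A does at least as well everywhere (I: 0>-4, II: 2>-1, III: 5>1, IV: 7>3).
D: no other strategy beats it everywhere (A at I (3>0); B at I (3>2); C at I (3>-4); E at II (6>0)).
Nothing dominates E: A at I (4>0); B at I (4>2); C at I (4>-4); D at I (4>3).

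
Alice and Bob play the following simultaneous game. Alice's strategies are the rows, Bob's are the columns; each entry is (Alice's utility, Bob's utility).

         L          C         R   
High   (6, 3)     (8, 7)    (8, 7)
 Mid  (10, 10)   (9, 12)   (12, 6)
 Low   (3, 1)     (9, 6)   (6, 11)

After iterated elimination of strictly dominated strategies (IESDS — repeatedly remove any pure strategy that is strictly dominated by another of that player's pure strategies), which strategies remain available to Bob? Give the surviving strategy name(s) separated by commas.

C, R

Row High is eliminated: Mid beats it against every remaining column (L: 10>6, C: 9>8, R: 12>8).
For Bob, C strictly dominates L on the remaining rows (Mid: 12>10, Low: 6>1); eliminate L.
Among the remaining strategies, none is strictly dominated by another pure strategy of the same player, so the elimination stops.
Surviving strategies — Alice: {Mid, Low}; Bob: {C, R}.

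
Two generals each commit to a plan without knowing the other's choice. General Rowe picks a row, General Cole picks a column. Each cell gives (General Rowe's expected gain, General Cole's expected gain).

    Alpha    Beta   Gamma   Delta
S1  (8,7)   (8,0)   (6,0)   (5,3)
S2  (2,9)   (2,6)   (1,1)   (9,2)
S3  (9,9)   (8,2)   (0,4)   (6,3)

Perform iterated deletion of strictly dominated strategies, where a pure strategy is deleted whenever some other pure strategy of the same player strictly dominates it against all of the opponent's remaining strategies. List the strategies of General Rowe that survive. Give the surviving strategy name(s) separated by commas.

S3

Column Beta is eliminated: Alpha beats it against every remaining row (S1: 7>0, S2: 9>6, S3: 9>2).
For General Cole, Alpha strictly dominates Gamma on the remaining rows (S1: 7>0, S2: 9>1, S3: 9>4); eliminate Gamma.
General Rowe's strategy S1 is strictly dominated by S3 (Alpha: 9>8, Delta: 6>5) and is removed.
Column Delta is eliminated: Alpha beats it against every remaining row (S2: 9>2, S3: 9>3).
For General Rowe, S3 strictly dominates S2 on the remaining columns (Alpha: 9>2); eliminate S2.
Among the remaining strategies, none is strictly dominated by another pure strategy of the same player, so the elimination stops.
Surviving strategies — General Rowe: {S3}; General Cole: {Alpha}.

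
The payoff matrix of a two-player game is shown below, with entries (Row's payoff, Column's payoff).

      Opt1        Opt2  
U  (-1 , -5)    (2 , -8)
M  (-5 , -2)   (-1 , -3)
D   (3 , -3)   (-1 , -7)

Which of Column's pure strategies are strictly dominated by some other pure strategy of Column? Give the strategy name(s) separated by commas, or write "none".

Nothing dominates Opt1: Opt2 at U (-5>-8).
Opt2 is strictly dominated by Opt1 (U: -5>-8, M: -2>-3, D: -3>-7).

Opt2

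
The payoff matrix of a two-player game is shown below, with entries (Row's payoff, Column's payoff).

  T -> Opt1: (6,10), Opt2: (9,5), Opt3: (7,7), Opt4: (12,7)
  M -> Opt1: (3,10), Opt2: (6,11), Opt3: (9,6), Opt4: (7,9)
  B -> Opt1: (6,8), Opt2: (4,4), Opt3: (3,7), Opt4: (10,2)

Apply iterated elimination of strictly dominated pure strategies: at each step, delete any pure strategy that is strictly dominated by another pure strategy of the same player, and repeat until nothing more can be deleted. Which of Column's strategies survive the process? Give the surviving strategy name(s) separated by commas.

Opt1

Column Opt3 is eliminated: Opt1 beats it against every remaining row (T: 10>7, M: 10>6, B: 8>7).
Row M is eliminated: T beats it against every remaining column (Opt1: 6>3, Opt2: 9>6, Opt4: 12>7).
Column's strategy Opt2 is strictly dominated by Opt1 (T: 10>5, B: 8>4) and is removed.
Column Opt4 is eliminated: Opt1 beats it against every remaining row (T: 10>7, B: 8>2).
Among the remaining strategies, none is strictly dominated by another pure strategy of the same player, so the elimination stops.
Surviving strategies — Row: {T, B}; Column: {Opt1}.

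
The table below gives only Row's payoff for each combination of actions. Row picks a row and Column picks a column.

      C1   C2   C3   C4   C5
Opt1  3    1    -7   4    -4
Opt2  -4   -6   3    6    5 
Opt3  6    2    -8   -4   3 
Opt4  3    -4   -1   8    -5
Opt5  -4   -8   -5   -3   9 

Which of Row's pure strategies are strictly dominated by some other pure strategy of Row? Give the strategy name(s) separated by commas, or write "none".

Nothing dominates Opt1: Opt2 at C1 (3>-4); Opt3 at C3 (-7>-8); Opt4 at C1 (3=3); Opt5 at C1 (3>-4).
Opt2: no other strategy beats it everywhere (Opt1 at C3 (3>-7); Opt3 at C3 (3>-8); Opt4 at C3 (3>-1); Opt5 at C1 (-4=-4)).
Opt3 is not dominated — it holds its own against Opt1 at C1 (6>3); Opt2 at C1 (6>-4); Opt4 at C1 (6>3); Opt5 at C1 (6>-4).
Opt4: no other strategy beats it everywhere (Opt1 at C1 (3=3); Opt2 at C1 (3>-4); Opt3 at C3 (-1>-8); Opt5 at C1 (3>-4)).
Opt5: no other strategy beats it everywhere (Opt1 at C3 (-5>-7); Opt2 at C1 (-4=-4); Opt3 at C3 (-5>-8); Opt4 at C5 (9>-5)).

none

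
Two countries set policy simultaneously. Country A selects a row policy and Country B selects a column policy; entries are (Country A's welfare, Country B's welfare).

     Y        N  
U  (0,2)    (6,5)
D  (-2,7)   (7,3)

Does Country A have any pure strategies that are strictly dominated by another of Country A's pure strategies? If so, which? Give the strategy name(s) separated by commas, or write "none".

none

U is not dominated — it holds its own against D at Y (0>-2).
D is not dominated — it holds its own against U at N (7>6).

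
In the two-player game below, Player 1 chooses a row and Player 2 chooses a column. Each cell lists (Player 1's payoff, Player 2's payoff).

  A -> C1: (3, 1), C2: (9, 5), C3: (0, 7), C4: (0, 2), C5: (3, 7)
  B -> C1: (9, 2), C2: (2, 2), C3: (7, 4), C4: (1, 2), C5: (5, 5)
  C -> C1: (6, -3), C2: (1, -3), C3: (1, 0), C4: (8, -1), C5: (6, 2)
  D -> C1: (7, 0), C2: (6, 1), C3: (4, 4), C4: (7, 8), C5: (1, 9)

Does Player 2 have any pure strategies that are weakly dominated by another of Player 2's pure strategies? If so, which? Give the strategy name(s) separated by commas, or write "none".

C2 weakly dominates C1 — A: 5>1, B: 2=2, C: -3=-3, D: 1>0.
C3 weakly dominates C2 — A: 7>5, B: 4>2, C: 0>-3, D: 4>1.
C5 weakly dominates C3 — A: 7=7, B: 5>4, C: 2>0, D: 9>4.
C4 is weakly dominated by C5 (A: 7>2, B: 5>2, C: 2>-1, D: 9>8).
C5 is not dominated — it holds its own against C1 at A (7>1); C2 at A (7>5); C3 at B (5>4); C4 at A (7>2).

C1, C2, C3, C4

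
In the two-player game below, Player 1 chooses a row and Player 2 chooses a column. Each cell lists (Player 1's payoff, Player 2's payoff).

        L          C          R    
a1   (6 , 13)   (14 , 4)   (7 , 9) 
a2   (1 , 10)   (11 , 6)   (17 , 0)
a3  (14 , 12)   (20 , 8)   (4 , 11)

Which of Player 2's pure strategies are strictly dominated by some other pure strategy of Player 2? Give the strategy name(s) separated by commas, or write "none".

L: no other strategy beats it everywhere (C at a1 (13>4); R at a1 (13>9)).
L strictly dominates C — a1: 13>4, a2: 10>6, a3: 12>8.
L strictly dominates R — a1: 13>9, a2: 10>0, a3: 12>11.

C, R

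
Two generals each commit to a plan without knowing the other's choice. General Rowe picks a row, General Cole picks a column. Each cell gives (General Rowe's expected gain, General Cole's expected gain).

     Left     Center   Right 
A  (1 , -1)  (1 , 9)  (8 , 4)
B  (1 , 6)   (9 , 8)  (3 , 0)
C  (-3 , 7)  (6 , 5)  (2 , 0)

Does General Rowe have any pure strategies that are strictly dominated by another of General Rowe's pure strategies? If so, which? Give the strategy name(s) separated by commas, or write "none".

C

A: no other strategy beats it everywhere (B at Left (1=1); C at Left (1>-3)).
Nothing dominates B: A at Left (1=1); C at Left (1>-3).
C: dominated, since B does at least as well everywhere (Left: 1>-3, Center: 9>6, Right: 3>2).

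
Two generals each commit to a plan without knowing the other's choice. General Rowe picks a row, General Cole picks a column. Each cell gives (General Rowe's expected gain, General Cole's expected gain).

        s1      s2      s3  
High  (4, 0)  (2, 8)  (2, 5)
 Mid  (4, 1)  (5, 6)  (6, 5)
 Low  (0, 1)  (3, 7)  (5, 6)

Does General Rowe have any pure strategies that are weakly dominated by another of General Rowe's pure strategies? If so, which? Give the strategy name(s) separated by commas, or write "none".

High, Low

High: dominated, since Mid does at least as well everywhere (s1: 4=4, s2: 5>2, s3: 6>2).
Nothing dominates Mid: High at s2 (5>2); Low at s1 (4>0).
Mid weakly dominates Low — s1: 4>0, s2: 5>3, s3: 6>5.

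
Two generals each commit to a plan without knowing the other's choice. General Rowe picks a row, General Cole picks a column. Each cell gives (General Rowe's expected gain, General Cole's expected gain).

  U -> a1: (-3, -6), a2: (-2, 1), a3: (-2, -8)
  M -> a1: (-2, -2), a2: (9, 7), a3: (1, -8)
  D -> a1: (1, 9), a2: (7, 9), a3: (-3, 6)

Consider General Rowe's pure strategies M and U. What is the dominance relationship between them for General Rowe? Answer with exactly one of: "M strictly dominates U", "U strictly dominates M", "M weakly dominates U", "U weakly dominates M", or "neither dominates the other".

M's payoffs vs U's, by General Cole's action — a1: -2>-3, a2: 9>-2, a3: 1>-2.
Every comparison favours M, so M strictly dominates U.

M strictly dominates U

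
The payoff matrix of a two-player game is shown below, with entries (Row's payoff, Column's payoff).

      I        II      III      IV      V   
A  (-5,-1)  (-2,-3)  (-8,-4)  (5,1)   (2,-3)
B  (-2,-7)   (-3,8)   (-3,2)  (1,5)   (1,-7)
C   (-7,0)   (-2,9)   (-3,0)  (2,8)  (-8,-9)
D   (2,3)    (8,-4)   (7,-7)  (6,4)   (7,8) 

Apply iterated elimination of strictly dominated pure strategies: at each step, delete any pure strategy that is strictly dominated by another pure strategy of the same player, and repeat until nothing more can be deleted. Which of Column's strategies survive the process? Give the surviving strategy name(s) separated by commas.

V

Row A is eliminated: D beats it against every remaining column (I: 2>-5, II: 8>-2, III: 7>-8, IV: 6>5, V: 7>2).
For Row, D strictly dominates B on the remaining columns (I: 2>-2, II: 8>-3, III: 7>-3, IV: 6>1, V: 7>1); eliminate B.
Row C is eliminated: D beats it against every remaining column (I: 2>-7, II: 8>-2, III: 7>-3, IV: 6>2, V: 7>-8).
Column I is eliminated: IV beats it against every remaining row (D: 4>3).
Column II is eliminated: IV beats it against every remaining row (D: 4>-4).
For Column, IV strictly dominates III on the remaining rows (D: 4>-7); eliminate III.
For Column, V strictly dominates IV on the remaining rows (D: 8>4); eliminate IV.
Among the remaining strategies, none is strictly dominated by another pure strategy of the same player, so the elimination stops.
Surviving strategies — Row: {D}; Column: {V}.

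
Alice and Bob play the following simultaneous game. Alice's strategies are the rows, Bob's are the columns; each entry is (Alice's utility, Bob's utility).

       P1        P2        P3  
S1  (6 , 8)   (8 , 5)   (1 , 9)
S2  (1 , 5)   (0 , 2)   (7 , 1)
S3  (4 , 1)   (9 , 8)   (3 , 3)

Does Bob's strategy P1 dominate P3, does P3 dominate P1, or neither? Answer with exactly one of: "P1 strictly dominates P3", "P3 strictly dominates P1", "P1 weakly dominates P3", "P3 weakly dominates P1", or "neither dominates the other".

neither dominates the other

P1's payoffs vs P3's, by Alice's action — S1: 8<9, S2: 5>1, S3: 1<3.
P1 does better at S2 but worse at S1, S3; neither strategy dominates the other.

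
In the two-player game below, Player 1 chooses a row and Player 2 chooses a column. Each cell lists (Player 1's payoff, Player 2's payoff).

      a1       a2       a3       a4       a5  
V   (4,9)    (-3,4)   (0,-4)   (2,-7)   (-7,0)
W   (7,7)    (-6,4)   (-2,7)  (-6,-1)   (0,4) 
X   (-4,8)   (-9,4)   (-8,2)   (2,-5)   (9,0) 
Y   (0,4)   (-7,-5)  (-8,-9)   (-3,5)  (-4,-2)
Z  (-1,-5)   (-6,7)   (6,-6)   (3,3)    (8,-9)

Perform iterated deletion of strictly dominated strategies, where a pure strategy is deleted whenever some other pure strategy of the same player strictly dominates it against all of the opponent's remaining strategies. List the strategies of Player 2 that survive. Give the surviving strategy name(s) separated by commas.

a1, a2, a3

Player 2's strategy a5 is strictly dominated by a1 (V: 9>0, W: 7>4, X: 8>0, Y: 4>-2, Z: -5>-9) and is removed.
Player 1's strategy X is strictly dominated by Z (a1: -1>-4, a2: -6>-9, a3: 6>-8, a4: 3>2) and is removed.
For Player 1, V strictly dominates Y on the remaining columns (a1: 4>0, a2: -3>-7, a3: 0>-8, a4: 2>-3); eliminate Y.
Column a4 is eliminated: a2 beats it against every remaining row (V: 4>-7, W: 4>-1, Z: 7>3).
Among the remaining strategies, none is strictly dominated by another pure strategy of the same player, so the elimination stops.
Surviving strategies — Player 1: {V, W, Z}; Player 2: {a1, a2, a3}.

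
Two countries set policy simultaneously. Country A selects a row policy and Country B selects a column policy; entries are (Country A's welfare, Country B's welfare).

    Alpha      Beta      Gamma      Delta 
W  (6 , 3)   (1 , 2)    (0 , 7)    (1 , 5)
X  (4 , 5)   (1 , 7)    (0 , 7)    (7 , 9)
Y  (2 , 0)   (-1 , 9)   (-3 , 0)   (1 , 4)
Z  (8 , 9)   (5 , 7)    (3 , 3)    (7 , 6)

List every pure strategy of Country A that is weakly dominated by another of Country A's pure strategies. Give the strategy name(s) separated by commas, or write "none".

Z weakly dominates W — Alpha: 8>6, Beta: 5>1, Gamma: 3>0, Delta: 7>1.
X: dominated, since Z does at least as well everywhere (Alpha: 8>4, Beta: 5>1, Gamma: 3>0, Delta: 7=7).
Y: dominated, since W does at least as well everywhere (Alpha: 6>2, Beta: 1>-1, Gamma: 0>-3, Delta: 1=1).
Nothing dominates Z: W at Alpha (8>6); X at Alpha (8>4); Y at Alpha (8>2).

W, X, Y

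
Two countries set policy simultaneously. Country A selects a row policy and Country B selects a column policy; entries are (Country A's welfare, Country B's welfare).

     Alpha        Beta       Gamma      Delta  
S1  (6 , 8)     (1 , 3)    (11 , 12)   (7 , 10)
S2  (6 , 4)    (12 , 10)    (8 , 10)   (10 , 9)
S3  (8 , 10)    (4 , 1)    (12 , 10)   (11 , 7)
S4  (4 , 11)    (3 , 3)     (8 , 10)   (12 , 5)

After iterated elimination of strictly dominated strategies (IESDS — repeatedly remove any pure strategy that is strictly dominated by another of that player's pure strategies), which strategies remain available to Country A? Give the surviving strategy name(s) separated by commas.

S2, S3

Country A's strategy S1 is strictly dominated by S3 (Alpha: 8>6, Beta: 4>1, Gamma: 12>11, Delta: 11>7) and is removed.
Column Delta is eliminated: Gamma beats it against every remaining row (S2: 10>9, S3: 10>7, S4: 10>5).
For Country A, S3 strictly dominates S4 on the remaining columns (Alpha: 8>4, Beta: 4>3, Gamma: 12>8); eliminate S4.
Among the remaining strategies, none is strictly dominated by another pure strategy of the same player, so the elimination stops.
Surviving strategies — Country A: {S2, S3}; Country B: {Alpha, Beta, Gamma}.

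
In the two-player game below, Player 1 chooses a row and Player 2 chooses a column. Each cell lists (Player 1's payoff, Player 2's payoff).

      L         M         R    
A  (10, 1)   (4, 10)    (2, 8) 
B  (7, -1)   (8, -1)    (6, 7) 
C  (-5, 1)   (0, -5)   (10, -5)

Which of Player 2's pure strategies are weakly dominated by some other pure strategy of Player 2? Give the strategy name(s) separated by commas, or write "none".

none

Nothing dominates L: M at C (1>-5); R at C (1>-5).
M: no other strategy beats it everywhere (L at A (10>1); R at A (10>8)).
R: no other strategy beats it everywhere (L at A (8>1); M at B (7>-1)).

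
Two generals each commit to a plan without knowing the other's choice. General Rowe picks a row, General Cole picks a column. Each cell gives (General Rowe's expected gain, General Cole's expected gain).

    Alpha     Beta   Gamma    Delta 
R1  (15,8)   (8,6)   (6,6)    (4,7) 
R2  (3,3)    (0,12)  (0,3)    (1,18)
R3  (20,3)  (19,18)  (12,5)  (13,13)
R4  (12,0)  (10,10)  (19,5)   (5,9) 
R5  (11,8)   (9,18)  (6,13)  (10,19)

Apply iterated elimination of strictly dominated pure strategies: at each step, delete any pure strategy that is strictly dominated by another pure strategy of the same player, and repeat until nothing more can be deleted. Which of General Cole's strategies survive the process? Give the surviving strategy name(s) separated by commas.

Beta

Row R1 is eliminated: R3 beats it against every remaining column (Alpha: 20>15, Beta: 19>8, Gamma: 12>6, Delta: 13>4).
General Rowe's strategy R2 is strictly dominated by R3 (Alpha: 20>3, Beta: 19>0, Gamma: 12>0, Delta: 13>1) and is removed.
For General Rowe, R3 strictly dominates R5 on the remaining columns (Alpha: 20>11, Beta: 19>9, Gamma: 12>6, Delta: 13>10); eliminate R5.
For General Cole, Beta strictly dominates Alpha on the remaining rows (R3: 18>3, R4: 10>0); eliminate Alpha.
General Cole's strategy Gamma is strictly dominated by Beta (R3: 18>5, R4: 10>5) and is removed.
General Rowe's strategy R4 is strictly dominated by R3 (Beta: 19>10, Delta: 13>5) and is removed.
Column Delta is eliminated: Beta beats it against every remaining row (R3: 18>13).
Among the remaining strategies, none is strictly dominated by another pure strategy of the same player, so the elimination stops.
Surviving strategies — General Rowe: {R3}; General Cole: {Beta}.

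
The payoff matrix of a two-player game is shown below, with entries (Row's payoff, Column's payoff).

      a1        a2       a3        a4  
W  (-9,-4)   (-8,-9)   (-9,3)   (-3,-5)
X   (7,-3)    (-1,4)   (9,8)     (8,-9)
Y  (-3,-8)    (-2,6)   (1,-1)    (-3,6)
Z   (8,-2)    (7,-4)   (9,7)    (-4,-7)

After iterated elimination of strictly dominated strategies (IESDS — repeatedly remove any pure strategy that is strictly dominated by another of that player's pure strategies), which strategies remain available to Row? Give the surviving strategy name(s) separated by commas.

For Row, X strictly dominates W on the remaining columns (a1: 7>-9, a2: -1>-8, a3: 9>-9, a4: 8>-3); eliminate W.
Row's strategy Y is strictly dominated by X (a1: 7>-3, a2: -1>-2, a3: 9>1, a4: 8>-3) and is removed.
Column a1 is eliminated: a3 beats it against every remaining row (X: 8>-3, Z: 7>-2).
For Column, a3 strictly dominates a2 on the remaining rows (X: 8>4, Z: 7>-4); eliminate a2.
For Column, a3 strictly dominates a4 on the remaining rows (X: 8>-9, Z: 7>-7); eliminate a4.
Among the remaining strategies, none is strictly dominated by another pure strategy of the same player, so the elimination stops.
Surviving strategies — Row: {X, Z}; Column: {a3}.

X, Z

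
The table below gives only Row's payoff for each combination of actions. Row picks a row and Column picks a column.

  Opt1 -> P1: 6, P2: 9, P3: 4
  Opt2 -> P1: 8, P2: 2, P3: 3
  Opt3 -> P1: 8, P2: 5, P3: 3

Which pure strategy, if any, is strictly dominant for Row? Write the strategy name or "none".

none

Opt1 fails to dominate Opt2 at P1 (6<8).
Opt2 fails to dominate Opt1 at P2 (2<9).
Opt3 fails to dominate Opt1 at P2 (5<9).
No single strategy dominates all the others.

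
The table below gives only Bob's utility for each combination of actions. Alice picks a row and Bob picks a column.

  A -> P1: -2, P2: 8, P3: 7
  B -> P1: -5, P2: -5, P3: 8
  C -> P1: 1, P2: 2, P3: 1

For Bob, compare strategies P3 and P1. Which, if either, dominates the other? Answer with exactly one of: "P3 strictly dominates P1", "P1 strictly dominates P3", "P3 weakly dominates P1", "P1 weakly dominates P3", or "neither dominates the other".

P3's payoffs vs P1's, by Alice's action — A: 7>-2, B: 8>-5, C: 1=1.
P3 is at least as good everywhere and strictly better somewhere (tied only at C), so P3 weakly but not strictly dominates P1.

P3 weakly dominates P1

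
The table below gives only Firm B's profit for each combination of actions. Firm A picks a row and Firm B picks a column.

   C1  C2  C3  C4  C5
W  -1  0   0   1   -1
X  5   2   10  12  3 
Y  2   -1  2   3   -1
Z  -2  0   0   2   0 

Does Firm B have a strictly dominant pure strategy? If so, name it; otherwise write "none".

C4

C4 vs C1: W: 1>-1, X: 12>5, Y: 3>2, Z: 2>-2.
C4 vs C2: W: 1>0, X: 12>2, Y: 3>-1, Z: 2>0.
C4 vs C3: W: 1>0, X: 12>10, Y: 3>2, Z: 2>0.
C4 vs C5: W: 1>-1, X: 12>3, Y: 3>-1, Z: 2>0.
C4 strictly beats every other strategy against every opponent action, so it is strictly dominant.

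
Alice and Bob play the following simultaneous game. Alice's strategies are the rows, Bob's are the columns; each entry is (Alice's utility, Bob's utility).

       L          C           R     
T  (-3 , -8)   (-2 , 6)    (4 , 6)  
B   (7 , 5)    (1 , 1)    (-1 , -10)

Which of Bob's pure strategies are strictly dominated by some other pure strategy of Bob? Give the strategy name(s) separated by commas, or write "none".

none

L: no other strategy beats it everywhere (C at B (5>1); R at B (5>-10)).
C is not dominated — it holds its own against L at T (6>-8); R at T (6=6).
Nothing dominates R: L at T (6>-8); C at T (6=6).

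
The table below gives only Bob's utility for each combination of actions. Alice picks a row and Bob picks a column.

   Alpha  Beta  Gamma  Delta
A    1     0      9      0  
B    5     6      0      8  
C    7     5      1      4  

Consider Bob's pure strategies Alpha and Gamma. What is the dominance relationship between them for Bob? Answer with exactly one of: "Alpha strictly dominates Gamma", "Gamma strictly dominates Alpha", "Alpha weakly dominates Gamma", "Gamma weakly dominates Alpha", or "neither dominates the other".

Alpha's payoffs vs Gamma's, by Alice's action — A: 1<9, B: 5>0, C: 7>1.
Alpha does better at B, C but worse at A; neither strategy dominates the other.

neither dominates the other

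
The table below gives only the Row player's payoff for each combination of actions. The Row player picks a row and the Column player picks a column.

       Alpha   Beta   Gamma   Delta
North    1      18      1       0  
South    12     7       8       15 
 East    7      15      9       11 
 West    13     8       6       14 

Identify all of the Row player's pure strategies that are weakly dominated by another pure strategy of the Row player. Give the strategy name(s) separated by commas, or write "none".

none

North is not dominated — it holds its own against South at Beta (18>7); East at Beta (18>15); West at Beta (18>8).
South is not dominated — it holds its own against North at Alpha (12>1); East at Alpha (12>7); West at Gamma (8>6).
Nothing dominates East: North at Alpha (7>1); South at Beta (15>7); West at Beta (15>8).
West: no other strategy beats it everywhere (North at Alpha (13>1); South at Alpha (13>12); East at Alpha (13>7)).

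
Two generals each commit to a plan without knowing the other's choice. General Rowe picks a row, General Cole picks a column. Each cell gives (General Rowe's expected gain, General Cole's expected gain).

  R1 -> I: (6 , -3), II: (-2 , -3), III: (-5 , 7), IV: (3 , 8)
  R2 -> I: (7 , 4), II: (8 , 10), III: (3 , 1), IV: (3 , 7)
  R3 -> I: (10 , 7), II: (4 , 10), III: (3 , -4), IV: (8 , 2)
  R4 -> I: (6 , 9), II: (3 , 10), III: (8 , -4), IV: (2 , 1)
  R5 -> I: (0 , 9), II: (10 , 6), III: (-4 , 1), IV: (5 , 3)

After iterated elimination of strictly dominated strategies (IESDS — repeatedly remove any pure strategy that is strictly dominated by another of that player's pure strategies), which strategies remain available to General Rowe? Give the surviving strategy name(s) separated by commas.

R2, R3, R5

For General Rowe, R3 strictly dominates R1 on the remaining columns (I: 10>6, II: 4>-2, III: 3>-5, IV: 8>3); eliminate R1.
General Cole's strategy III is strictly dominated by I (R2: 4>1, R3: 7>-4, R4: 9>-4, R5: 9>1) and is removed.
For General Rowe, R2 strictly dominates R4 on the remaining columns (I: 7>6, II: 8>3, IV: 3>2); eliminate R4.
For General Cole, II strictly dominates IV on the remaining rows (R2: 10>7, R3: 10>2, R5: 6>3); eliminate IV.
Among the remaining strategies, none is strictly dominated by another pure strategy of the same player, so the elimination stops.
Surviving strategies — General Rowe: {R2, R3, R5}; General Cole: {I, II}.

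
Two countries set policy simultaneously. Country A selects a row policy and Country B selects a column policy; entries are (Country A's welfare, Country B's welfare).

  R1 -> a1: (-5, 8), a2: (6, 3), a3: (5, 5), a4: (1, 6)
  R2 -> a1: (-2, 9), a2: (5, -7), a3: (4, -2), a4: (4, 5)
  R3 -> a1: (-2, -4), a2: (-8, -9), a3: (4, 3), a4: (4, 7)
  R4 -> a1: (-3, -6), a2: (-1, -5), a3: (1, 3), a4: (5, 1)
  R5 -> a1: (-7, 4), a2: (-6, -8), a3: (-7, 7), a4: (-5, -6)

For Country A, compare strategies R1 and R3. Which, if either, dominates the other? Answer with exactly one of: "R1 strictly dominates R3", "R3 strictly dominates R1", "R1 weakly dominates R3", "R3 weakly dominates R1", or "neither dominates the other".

Compare R1 to R3 across each choice by Country B: a1: -5<-2, a2: 6>-8, a3: 5>4, a4: 1<4.
R1 does better at a2, a3 but worse at a1, a4; neither strategy dominates the other.

neither dominates the other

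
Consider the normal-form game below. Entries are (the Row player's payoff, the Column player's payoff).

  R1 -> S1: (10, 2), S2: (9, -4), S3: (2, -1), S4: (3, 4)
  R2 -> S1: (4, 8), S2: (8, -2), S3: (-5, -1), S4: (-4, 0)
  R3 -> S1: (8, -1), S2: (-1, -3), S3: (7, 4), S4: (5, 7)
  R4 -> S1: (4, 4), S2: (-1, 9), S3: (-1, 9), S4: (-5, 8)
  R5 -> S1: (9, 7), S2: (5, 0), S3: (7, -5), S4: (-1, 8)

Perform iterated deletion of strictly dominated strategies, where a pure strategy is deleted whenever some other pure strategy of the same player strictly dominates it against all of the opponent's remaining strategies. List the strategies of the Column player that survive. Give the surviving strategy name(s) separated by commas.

S4

The Row player's strategy R2 is strictly dominated by R1 (S1: 10>4, S2: 9>8, S3: 2>-5, S4: 3>-4) and is removed.
The Row player's strategy R4 is strictly dominated by R1 (S1: 10>4, S2: 9>-1, S3: 2>-1, S4: 3>-5) and is removed.
Column S1 is eliminated: S4 beats it against every remaining row (R1: 4>2, R3: 7>-1, R5: 8>7).
The Column player's strategy S2 is strictly dominated by S4 (R1: 4>-4, R3: 7>-3, R5: 8>0) and is removed.
Row R1 is eliminated: R3 beats it against every remaining column (S3: 7>2, S4: 5>3).
Column S3 is eliminated: S4 beats it against every remaining row (R3: 7>4, R5: 8>-5).
Row R5 is eliminated: R3 beats it against every remaining column (S4: 5>-1).
Among the remaining strategies, none is strictly dominated by another pure strategy of the same player, so the elimination stops.
Surviving strategies — the Row player: {R3}; the Column player: {S4}.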